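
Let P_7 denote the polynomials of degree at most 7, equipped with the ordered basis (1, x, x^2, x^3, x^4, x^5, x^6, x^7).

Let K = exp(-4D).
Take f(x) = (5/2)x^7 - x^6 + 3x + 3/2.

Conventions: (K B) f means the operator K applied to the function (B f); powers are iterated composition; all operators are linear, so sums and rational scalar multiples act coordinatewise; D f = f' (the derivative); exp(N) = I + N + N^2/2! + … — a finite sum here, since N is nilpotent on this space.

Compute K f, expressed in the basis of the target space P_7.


order-1 term: -70x^6 + 24x^5 - 12
order-2 term: 840x^5 - 240x^4
order-3 term: -5600x^4 + 1280x^3
order-4 term: 22400x^3 - 3840x^2
order-5 term: -53760x^2 + 6144x
order-6 term: 71680x - 4096
order-7 term: -40960
the series for exp(-4D) f terminates at order 7
exp(-4D) f = (5/2)x^7 - 71x^6 + 864x^5 - 5840x^4 + 23680x^3 - 57600x^2 + 77827x - 90133/2

g(x) = (5/2)x^7 - 71x^6 + 864x^5 - 5840x^4 + 23680x^3 - 57600x^2 + 77827x - 90133/2


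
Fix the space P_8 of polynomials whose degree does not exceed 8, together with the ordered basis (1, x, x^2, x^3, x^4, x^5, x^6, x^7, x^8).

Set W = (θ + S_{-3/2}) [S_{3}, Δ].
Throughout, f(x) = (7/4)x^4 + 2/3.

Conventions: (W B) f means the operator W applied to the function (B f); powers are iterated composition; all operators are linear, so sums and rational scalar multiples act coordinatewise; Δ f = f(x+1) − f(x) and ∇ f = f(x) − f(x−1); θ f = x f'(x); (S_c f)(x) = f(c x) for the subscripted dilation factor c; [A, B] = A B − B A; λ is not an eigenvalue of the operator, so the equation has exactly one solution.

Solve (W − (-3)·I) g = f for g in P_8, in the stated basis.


the result is g(x) = (7/12)x^4 - (63/4)x^3 - (6783/8)x^2 + (22253/12)x - 10309/9

write g with unknown coordinates in the stated basis and equate coefficients in (W − (-3)·I) g = f
solving from the highest basis element down gives g = (7/12)x^4 - (63/4)x^3 - (6783/8)x^2 + (22253/12)x - 10309/9
check: W g = (189/4)x^3 + (20349/8)x^2 - (22253/4)x + 3437
so W g − (-3)·g = (7/4)x^4 + 2/3 = f ✓


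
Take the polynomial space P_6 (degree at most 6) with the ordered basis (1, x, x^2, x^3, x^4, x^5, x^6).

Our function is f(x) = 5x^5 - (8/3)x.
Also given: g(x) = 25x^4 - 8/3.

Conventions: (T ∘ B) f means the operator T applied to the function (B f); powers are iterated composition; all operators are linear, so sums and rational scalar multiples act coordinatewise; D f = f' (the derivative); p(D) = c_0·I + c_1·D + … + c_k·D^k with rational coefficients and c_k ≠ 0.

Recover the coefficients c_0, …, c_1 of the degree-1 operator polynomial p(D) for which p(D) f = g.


c_0 = 0, c_1 = 1

D^0 f = 5x^5 - (8/3)x
D^1 f = 25x^4 - 8/3
matching coefficients of g against c_0 f + c_1 Df + … from the top degree down determines the c_i
solution: c_0 = 0, c_1 = 1


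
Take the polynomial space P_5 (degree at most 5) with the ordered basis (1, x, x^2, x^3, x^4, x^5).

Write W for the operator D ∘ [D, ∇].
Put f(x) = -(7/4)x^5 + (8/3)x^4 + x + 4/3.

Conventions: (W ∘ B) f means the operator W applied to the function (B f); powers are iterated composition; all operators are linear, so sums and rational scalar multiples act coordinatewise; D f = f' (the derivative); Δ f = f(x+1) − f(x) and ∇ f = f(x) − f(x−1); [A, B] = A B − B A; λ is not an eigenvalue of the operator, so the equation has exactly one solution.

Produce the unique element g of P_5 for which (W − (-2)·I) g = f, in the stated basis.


write g with unknown coordinates in the stated basis and equate coefficients in (W − (-2)·I) g = f
solving from the highest basis element down gives g = -(7/8)x^5 + (4/3)x^4 + (1/2)x + 2/3
check: W g = 0
so W g − (-2)·g = -(7/4)x^5 + (8/3)x^4 + x + 4/3 = f ✓

the result is g(x) = -(7/8)x^5 + (4/3)x^4 + (1/2)x + 2/3


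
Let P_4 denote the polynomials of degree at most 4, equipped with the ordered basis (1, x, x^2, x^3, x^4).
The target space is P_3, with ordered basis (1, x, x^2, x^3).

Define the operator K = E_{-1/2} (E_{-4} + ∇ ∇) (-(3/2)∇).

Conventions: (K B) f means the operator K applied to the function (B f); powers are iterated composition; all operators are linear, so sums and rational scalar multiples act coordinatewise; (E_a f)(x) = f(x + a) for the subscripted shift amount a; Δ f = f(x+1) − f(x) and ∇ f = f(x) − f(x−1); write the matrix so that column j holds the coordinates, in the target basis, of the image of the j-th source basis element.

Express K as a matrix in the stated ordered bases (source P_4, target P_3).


image of 1: 0
image of x: -3/2
image of x^2: -3x + 15
image of x^3: -(9/2)x^2 + 45x - 975/8
image of x^4: -6x^3 + 90x^2 - (975/2)x + 1659/2
each image's coordinates form column j of the matrix

the matrix is [[0, -3/2, 15, -975/8, 1659/2]; [0, 0, -3, 45, -975/2]; [0, 0, 0, -9/2, 90]; [0, 0, 0, 0, -6]] (rows listed top to bottom)


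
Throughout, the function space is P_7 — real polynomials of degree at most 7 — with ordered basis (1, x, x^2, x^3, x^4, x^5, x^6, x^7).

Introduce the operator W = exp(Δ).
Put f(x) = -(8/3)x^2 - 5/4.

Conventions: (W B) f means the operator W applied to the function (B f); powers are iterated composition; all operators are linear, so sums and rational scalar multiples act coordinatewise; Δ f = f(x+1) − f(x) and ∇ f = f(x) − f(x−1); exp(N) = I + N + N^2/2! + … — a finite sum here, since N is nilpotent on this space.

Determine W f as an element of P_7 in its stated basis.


the image equals g(x) = -(8/3)x^2 - (16/3)x - 79/12

order-1 term: -(16/3)x - 8/3
order-2 term: -8/3
the series for exp(Δ) f terminates at order 2
exp(Δ) f = -(8/3)x^2 - (16/3)x - 79/12


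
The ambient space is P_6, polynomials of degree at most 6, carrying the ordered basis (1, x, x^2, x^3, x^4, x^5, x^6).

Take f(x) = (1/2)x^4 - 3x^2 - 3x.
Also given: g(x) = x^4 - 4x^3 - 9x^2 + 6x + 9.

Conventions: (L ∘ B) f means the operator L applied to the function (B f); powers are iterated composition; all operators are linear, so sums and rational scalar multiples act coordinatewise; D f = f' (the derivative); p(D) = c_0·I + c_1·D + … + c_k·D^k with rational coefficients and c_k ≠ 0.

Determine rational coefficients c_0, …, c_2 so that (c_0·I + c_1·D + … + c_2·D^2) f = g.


p(D) = 2·I − 2·D − (1/2)·D^2, i.e. c_0 = 2, c_1 = -2, c_2 = -1/2

D^0 f = (1/2)x^4 - 3x^2 - 3x
D^1 f = 2x^3 - 6x - 3
D^2 f = 6x^2 - 6
matching coefficients of g against c_0 f + c_1 Df + … from the top degree down determines the c_i
solution: c_0 = 2, c_1 = -2, c_2 = -1/2


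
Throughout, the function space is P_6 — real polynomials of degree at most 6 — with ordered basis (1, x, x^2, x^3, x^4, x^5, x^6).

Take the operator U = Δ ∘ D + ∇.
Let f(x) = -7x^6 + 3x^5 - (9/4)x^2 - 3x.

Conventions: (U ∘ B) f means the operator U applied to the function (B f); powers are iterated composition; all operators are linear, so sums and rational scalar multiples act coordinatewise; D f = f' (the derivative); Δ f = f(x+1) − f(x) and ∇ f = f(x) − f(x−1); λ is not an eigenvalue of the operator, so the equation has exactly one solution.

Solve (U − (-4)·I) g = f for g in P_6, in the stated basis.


write g with unknown coordinates in the stated basis and equate coefficients in (U − (-4)·I) g = f
solving from the highest basis element down gives g = -(7/4)x^6 + (27/8)x^5 + (75/32)x^4 + (775/32)x^3 - (4647/128)x^2 - (1803/256)x - 18447/1024
check: U g = -(21/2)x^5 - (75/8)x^4 - (775/8)x^3 + (4575/32)x^2 + (1611/64)x + 18447/256
so U g − (-4)·g = -7x^6 + 3x^5 - (9/4)x^2 - 3x = f ✓

the image equals g(x) = -(7/4)x^6 + (27/8)x^5 + (75/32)x^4 + (775/32)x^3 - (4647/128)x^2 - (1803/256)x - 18447/1024


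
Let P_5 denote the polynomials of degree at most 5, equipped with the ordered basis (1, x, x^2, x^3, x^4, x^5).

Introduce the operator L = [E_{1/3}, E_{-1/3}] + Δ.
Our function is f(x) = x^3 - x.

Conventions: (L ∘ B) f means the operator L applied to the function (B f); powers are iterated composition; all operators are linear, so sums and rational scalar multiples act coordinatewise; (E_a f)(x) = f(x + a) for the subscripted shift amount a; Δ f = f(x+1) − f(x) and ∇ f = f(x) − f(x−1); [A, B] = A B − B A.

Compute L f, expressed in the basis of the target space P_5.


E_{-1/3} f = x^3 - x^2 - (2/3)x + 8/27
E_{1/3} E_{-1/3} f = x^3 - x
E_{1/3} f = x^3 + x^2 - (2/3)x - 8/27
E_{-1/3} E_{1/3} f = x^3 - x
[E_{1/3}, E_{-1/3}] f = 0
Δ f = 3x^2 + 3x
([E_{1/3}, E_{-1/3}] + Δ) f = 3x^2 + 3x

the image equals g(x) = 3x^2 + 3x


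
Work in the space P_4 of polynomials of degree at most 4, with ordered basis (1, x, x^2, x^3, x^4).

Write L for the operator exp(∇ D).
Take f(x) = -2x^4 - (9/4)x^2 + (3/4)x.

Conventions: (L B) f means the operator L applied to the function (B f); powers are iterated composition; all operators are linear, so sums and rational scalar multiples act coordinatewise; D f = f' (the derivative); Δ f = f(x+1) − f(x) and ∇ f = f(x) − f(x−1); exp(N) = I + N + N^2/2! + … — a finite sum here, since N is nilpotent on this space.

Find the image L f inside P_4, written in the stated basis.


order-1 term: -24x^2 + 24x - 25/2
order-2 term: -24
the series for exp(∇ D) f terminates at order 2
exp(∇ D) f = -2x^4 - (105/4)x^2 + (99/4)x - 73/2

the result is g(x) = -2x^4 - (105/4)x^2 + (99/4)x - 73/2


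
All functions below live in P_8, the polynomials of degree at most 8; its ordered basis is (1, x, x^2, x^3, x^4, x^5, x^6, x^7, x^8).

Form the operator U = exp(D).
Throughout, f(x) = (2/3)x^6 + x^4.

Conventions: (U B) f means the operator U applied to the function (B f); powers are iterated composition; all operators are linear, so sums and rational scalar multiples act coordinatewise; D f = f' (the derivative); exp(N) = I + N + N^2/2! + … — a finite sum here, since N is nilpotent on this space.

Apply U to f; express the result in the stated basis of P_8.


order-1 term: 4x^5 + 4x^3
order-2 term: 10x^4 + 6x^2
order-3 term: (40/3)x^3 + 4x
order-4 term: 10x^2 + 1
order-5 term: 4x
order-6 term: 2/3
the series for exp(D) f terminates at order 6
exp(D) f = (2/3)x^6 + 4x^5 + 11x^4 + (52/3)x^3 + 16x^2 + 8x + 5/3

the result is g(x) = (2/3)x^6 + 4x^5 + 11x^4 + (52/3)x^3 + 16x^2 + 8x + 5/3


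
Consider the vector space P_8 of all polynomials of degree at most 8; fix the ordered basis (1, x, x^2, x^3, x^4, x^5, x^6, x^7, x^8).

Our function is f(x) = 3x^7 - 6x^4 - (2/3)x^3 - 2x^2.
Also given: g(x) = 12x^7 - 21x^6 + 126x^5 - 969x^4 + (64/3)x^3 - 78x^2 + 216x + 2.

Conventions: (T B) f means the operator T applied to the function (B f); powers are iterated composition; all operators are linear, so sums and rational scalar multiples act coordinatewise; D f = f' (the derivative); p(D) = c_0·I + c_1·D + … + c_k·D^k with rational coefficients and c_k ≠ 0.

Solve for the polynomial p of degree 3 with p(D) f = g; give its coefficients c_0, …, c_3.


D^0 f = 3x^7 - 6x^4 - (2/3)x^3 - 2x^2
D^1 f = 21x^6 - 24x^3 - 2x^2 - 4x
D^2 f = 126x^5 - 72x^2 - 4x - 4
D^3 f = 630x^4 - 144x - 4
matching coefficients of g against c_0 f + c_1 Df + … from the top degree down determines the c_i
solution: c_0 = 4, c_1 = -1, c_2 = 1, c_3 = -3/2

c_0 = 4, c_1 = -1, c_2 = 1, c_3 = -3/2


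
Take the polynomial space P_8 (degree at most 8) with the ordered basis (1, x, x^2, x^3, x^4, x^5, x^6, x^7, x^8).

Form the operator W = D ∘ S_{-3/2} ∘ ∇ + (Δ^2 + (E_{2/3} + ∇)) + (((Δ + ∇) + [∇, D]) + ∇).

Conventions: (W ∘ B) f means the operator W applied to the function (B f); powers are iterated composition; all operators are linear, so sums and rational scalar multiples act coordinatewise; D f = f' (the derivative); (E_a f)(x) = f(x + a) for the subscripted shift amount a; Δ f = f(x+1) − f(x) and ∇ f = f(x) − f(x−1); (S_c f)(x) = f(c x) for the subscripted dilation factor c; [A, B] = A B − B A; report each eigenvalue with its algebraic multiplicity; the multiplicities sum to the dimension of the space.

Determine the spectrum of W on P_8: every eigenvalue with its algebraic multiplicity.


image of 1: 1
image of x: x + 14/3
image of x^2: x^2 + (28/3)x - 23/9
image of x^3: x^3 + 14x^2 + (89/6)x + 799/54
image of x^4: x^4 + (56/3)x^3 - (227/6)x^2 + (383/27)x + 502/81
image of x^5: x^5 + (70/3)x^4 + (3805/36)x^3 + (22055/108)x^2 + (8585/81)x + 20233/486
image of x^6: x^6 + 28x^5 - (10615/48)x^4 - (10565/108)x^3 - (1055/54)x^2 + (22241/162)x + 37243/729
image of x^7: x^7 + (98/3)x^6 + (46823/96)x^5 + (1000265/864)x^4 + (367955/324)x^3 + (694099/648)x^2 + (751037/1458)x + 614803/4374
image of x^8: x^8 + (112/3)x^7 - (135989/144)x^6 - (288799/216)x^5 - (412265/324)x^4 + (240023/486)x^3 + (813169/729)x^2 + (1999942/2187)x + 1574896/6561
the matrix is upper triangular; its diagonal is (1, 1, 1, 1, 1, 1, 1, 1, 1)
for a triangular matrix the eigenvalues are the diagonal entries, with algebraic multiplicity their repetition count

λ = 1 (multiplicity 9)


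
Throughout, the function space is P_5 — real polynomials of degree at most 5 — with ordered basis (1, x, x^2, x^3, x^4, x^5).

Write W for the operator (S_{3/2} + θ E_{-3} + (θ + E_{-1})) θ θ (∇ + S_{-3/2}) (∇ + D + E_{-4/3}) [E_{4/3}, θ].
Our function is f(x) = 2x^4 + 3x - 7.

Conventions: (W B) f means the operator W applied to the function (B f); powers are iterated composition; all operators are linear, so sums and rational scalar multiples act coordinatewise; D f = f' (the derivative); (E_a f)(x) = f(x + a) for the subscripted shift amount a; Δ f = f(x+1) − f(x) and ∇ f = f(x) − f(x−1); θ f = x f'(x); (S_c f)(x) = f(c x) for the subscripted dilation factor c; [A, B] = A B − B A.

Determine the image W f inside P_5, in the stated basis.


g(x) = -(6723/2)x^3 + 11908x^2 - 15856x + 1140

θ f = 8x^4 + 3x
E_{4/3} θ f = 8x^4 + (128/3)x^3 + (256/3)x^2 + (2129/27)x + 2372/81
E_{4/3} f = 2x^4 + (32/3)x^3 + (64/3)x^2 + (593/27)x + 269/81
θ E_{4/3} f = 8x^4 + 32x^3 + (128/3)x^2 + (593/27)x
[E_{4/3}, θ] f = (32/3)x^3 + (128/3)x^2 + (512/9)x + 2372/81
∇ [E_{4/3}, θ] f = 32x^2 + (160/3)x + 224/9
D [E_{4/3}, θ] f = 32x^2 + (256/3)x + 512/9
E_{-4/3} [E_{4/3}, θ] f = (32/3)x^3 + 4
(∇ + D + E_{-4/3}) [E_{4/3}, θ] f = (32/3)x^3 + 64x^2 + (416/3)x + 772/9
∇ (∇ + D + E_{-4/3}) [E_{4/3}, θ] f = 32x^2 + 96x + 256/3
S_{-3/2} (∇ + D + E_{-4/3}) [E_{4/3}, θ] f = -36x^3 + 144x^2 - 208x + 772/9
(∇ + S_{-3/2}) (∇ + D + E_{-4/3}) [E_{4/3}, θ] f = -36x^3 + 176x^2 - 112x + 1540/9
θ (∇ + S_{-3/2}) (∇ + D + E_{-4/3}) [E_{4/3}, θ] f = -108x^3 + 352x^2 - 112x
θ (θ (∇ + S_{-3/2})) (∇ + D + E_{-4/3}) [E_{4/3}, θ] f = -324x^3 + 704x^2 - 112x
S_{3/2} θ (θ (∇ + S_{-3/2})) (∇ + D + E_{-4/3}) [E_{4/3}, θ] f = -(2187/2)x^3 + 1584x^2 - 168x
E_{-3} θ (θ (∇ + S_{-3/2})) (∇ + D + E_{-4/3}) [E_{4/3}, θ] f = -324x^3 + 3620x^2 - 13084x + 15420
θ E_{-3} θ (θ (∇ + S_{-3/2})) (∇ + D + E_{-4/3}) [E_{4/3}, θ] f = -972x^3 + 7240x^2 - 13084x
θ θ (θ (∇ + S_{-3/2})) (∇ + D + E_{-4/3}) [E_{4/3}, θ] f = -972x^3 + 1408x^2 - 112x
E_{-1} θ (θ (∇ + S_{-3/2})) (∇ + D + E_{-4/3}) [E_{4/3}, θ] f = -324x^3 + 1676x^2 - 2492x + 1140
(θ + E_{-1}) θ (θ (∇ + S_{-3/2})) (∇ + D + E_{-4/3}) [E_{4/3}, θ] f = -1296x^3 + 3084x^2 - 2604x + 1140
(S_{3/2} + θ E_{-3} + (θ + E_{-1})) θ (θ (∇ + S_{-3/2})) (∇ + D + E_{-4/3}) [E_{4/3}, θ] f = -(6723/2)x^3 + 11908x^2 - 15856x + 1140


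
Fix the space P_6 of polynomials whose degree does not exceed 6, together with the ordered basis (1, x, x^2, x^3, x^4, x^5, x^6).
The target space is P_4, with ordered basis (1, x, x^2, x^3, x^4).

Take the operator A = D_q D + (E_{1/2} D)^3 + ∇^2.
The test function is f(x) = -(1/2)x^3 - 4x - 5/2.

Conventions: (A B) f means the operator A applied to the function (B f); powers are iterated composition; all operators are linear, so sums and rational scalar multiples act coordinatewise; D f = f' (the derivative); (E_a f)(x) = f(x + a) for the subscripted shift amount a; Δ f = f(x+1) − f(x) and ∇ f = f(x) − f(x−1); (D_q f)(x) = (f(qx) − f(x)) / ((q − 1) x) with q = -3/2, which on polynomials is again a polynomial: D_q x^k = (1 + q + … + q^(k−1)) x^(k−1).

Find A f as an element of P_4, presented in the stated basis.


D f = -(3/2)x^2 - 4
D_q D f = (3/4)x
D f = -(3/2)x^2 - 4
E_{1/2} D f = -(3/2)x^2 - (3/2)x - 35/8
D (E_{1/2} D) f = -3x - 3/2
E_{1/2} D (E_{1/2} D) f = -3x - 3
D (E_{1/2} D) (E_{1/2} D) f = -3
E_{1/2} D (E_{1/2} D) (E_{1/2} D) f = -3
∇ f = -(3/2)x^2 + (3/2)x - 9/2
∇ ∇ f = -3x + 3
(D_q D + (E_{1/2} D)^3 + ∇^2) f = -(9/4)x

g(x) = -(9/4)x


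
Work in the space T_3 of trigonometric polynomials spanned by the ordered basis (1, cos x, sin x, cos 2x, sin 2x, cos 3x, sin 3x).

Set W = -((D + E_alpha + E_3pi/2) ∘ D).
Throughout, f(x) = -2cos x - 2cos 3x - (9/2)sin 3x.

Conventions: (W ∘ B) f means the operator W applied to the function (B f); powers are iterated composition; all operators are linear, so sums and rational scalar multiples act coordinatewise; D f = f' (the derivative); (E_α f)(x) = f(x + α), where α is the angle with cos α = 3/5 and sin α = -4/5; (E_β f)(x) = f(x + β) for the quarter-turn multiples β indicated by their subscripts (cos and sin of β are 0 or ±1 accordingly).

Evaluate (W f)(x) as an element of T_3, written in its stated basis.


D f = 2sin x - (27/2)cos 3x + 6sin 3x
D D f = 2cos x + 18cos 3x + (81/2)sin 3x
E_alpha D f = -(8/5)cos x + (6/5)sin x + (2631/250)cos 3x - (1296/125)sin 3x
E_3pi/2 D f = -2cos x + 6cos 3x + (27/2)sin 3x
(D + E_alpha + E_3pi/2) D f = -(8/5)cos x + (6/5)sin x + (8631/250)cos 3x + (5454/125)sin 3x
(-((D + E_alpha + E_3pi/2) ∘ D)) f = (8/5)cos x - (6/5)sin x - (8631/250)cos 3x - (5454/125)sin 3x

the image equals g(x) = (8/5)cos x - (6/5)sin x - (8631/250)cos 3x - (5454/125)sin 3x


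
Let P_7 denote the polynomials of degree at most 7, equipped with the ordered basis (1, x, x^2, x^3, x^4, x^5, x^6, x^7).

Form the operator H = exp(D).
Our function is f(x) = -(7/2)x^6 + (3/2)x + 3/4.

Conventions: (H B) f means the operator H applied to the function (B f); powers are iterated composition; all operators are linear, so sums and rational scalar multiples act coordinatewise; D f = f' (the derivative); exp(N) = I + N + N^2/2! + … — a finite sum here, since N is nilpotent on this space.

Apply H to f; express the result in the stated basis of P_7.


order-1 term: -21x^5 + 3/2
order-2 term: -(105/2)x^4
order-3 term: -70x^3
order-4 term: -(105/2)x^2
order-5 term: -21x
order-6 term: -7/2
the series for exp(D) f terminates at order 6
exp(D) f = -(7/2)x^6 - 21x^5 - (105/2)x^4 - 70x^3 - (105/2)x^2 - (39/2)x - 5/4

the result is g(x) = -(7/2)x^6 - 21x^5 - (105/2)x^4 - 70x^3 - (105/2)x^2 - (39/2)x - 5/4


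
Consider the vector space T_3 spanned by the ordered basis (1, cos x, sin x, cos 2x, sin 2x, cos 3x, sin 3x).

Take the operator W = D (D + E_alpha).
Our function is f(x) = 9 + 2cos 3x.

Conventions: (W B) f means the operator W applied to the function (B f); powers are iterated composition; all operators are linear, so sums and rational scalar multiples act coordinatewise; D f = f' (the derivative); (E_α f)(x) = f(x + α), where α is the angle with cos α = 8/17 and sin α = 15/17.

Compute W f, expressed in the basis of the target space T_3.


D f = -6sin 3x
E_alpha f = 9 - (9776/4913)cos 3x + (990/4913)sin 3x
(D + E_alpha) f = 9 - (9776/4913)cos 3x - (28488/4913)sin 3x
D (D + E_alpha) f = -(85464/4913)cos 3x + (29328/4913)sin 3x

g(x) = -(85464/4913)cos 3x + (29328/4913)sin 3x


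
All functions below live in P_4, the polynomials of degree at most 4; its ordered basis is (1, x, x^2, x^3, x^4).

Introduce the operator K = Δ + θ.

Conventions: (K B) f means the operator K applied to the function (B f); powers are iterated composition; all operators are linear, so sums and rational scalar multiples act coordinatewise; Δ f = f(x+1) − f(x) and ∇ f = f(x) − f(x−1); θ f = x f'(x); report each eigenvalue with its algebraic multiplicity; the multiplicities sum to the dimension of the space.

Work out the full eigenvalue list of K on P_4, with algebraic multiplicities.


image of 1: 0
image of x: x + 1
image of x^2: 2x^2 + 2x + 1
image of x^3: 3x^3 + 3x^2 + 3x + 1
image of x^4: 4x^4 + 4x^3 + 6x^2 + 4x + 1
the matrix is upper triangular; its diagonal is (0, 1, 2, 3, 4)
for a triangular matrix the eigenvalues are the diagonal entries, with algebraic multiplicity their repetition count

λ = 0 (multiplicity 1), λ = 1 (multiplicity 1), λ = 2 (multiplicity 1), λ = 3 (multiplicity 1), λ = 4 (multiplicity 1)


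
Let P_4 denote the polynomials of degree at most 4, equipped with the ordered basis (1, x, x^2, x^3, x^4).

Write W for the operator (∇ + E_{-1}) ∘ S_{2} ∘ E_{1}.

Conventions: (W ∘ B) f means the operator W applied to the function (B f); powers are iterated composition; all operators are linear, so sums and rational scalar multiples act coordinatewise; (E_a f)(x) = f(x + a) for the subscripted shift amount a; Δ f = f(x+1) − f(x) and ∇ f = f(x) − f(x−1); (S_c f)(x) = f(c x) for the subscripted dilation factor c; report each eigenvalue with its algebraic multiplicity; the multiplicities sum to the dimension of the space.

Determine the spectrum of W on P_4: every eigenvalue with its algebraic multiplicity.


image of 1: 1
image of x: 2x + 1
image of x^2: 4x^2 + 4x + 1
image of x^3: 8x^3 + 12x^2 + 6x + 1
image of x^4: 16x^4 + 32x^3 + 24x^2 + 8x + 1
the matrix is upper triangular; its diagonal is (1, 2, 4, 8, 16)
for a triangular matrix the eigenvalues are the diagonal entries, with algebraic multiplicity their repetition count

λ = 1 (multiplicity 1), λ = 2 (multiplicity 1), λ = 4 (multiplicity 1), λ = 8 (multiplicity 1), λ = 16 (multiplicity 1)


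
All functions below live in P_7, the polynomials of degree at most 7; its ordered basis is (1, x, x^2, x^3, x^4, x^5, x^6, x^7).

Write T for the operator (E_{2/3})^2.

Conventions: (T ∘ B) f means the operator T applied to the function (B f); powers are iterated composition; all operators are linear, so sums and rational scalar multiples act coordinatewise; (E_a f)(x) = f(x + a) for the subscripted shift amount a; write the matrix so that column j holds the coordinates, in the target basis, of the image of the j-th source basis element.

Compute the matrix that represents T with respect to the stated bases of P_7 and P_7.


the matrix is [[1, 4/3, 16/9, 64/27, 256/81, 1024/243, 4096/729, 16384/2187]; [0, 1, 8/3, 16/3, 256/27, 1280/81, 2048/81, 28672/729]; [0, 0, 1, 4, 32/3, 640/27, 1280/27, 7168/81]; [0, 0, 0, 1, 16/3, 160/9, 1280/27, 8960/81]; [0, 0, 0, 0, 1, 20/3, 80/3, 2240/27]; [0, 0, 0, 0, 0, 1, 8, 112/3]; [0, 0, 0, 0, 0, 0, 1, 28/3]; [0, 0, 0, 0, 0, 0, 0, 1]] (rows listed top to bottom)

image of 1: 1
image of x: x + 4/3
image of x^2: x^2 + (8/3)x + 16/9
image of x^3: x^3 + 4x^2 + (16/3)x + 64/27
image of x^4: x^4 + (16/3)x^3 + (32/3)x^2 + (256/27)x + 256/81
image of x^5: x^5 + (20/3)x^4 + (160/9)x^3 + (640/27)x^2 + (1280/81)x + 1024/243
image of x^6: x^6 + 8x^5 + (80/3)x^4 + (1280/27)x^3 + (1280/27)x^2 + (2048/81)x + 4096/729
image of x^7: x^7 + (28/3)x^6 + (112/3)x^5 + (2240/27)x^4 + (8960/81)x^3 + (7168/81)x^2 + (28672/729)x + 16384/2187
each image's coordinates form column j of the matrix


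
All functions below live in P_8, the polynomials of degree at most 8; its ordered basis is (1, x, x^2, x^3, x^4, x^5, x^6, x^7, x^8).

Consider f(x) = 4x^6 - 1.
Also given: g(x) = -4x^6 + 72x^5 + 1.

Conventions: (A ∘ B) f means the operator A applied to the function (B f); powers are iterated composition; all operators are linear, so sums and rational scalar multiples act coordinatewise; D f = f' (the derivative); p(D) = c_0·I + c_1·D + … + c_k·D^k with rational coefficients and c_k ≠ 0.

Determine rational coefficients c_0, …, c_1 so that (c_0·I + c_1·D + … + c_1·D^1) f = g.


D^0 f = 4x^6 - 1
D^1 f = 24x^5
matching coefficients of g against c_0 f + c_1 Df + … from the top degree down determines the c_i
solution: c_0 = -1, c_1 = 3

c_0 = -1, c_1 = 3


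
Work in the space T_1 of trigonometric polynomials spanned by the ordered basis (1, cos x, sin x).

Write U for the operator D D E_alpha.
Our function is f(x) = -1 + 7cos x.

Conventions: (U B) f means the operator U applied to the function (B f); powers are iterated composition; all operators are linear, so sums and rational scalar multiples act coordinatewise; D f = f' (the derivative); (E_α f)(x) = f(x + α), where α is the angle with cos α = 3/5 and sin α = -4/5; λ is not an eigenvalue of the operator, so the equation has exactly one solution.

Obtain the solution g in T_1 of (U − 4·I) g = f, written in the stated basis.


the image equals g(x) = 1/4 - (161/109)cos x + (28/109)sin x

write g with unknown coordinates in the stated basis and equate coefficients in (U − 4·I) g = f
solving from the highest basis element down gives g = 1/4 - (161/109)cos x + (28/109)sin x
check: U g = (119/109)cos x + (112/109)sin x
so U g − 4·g = -1 + 7cos x = f ✓


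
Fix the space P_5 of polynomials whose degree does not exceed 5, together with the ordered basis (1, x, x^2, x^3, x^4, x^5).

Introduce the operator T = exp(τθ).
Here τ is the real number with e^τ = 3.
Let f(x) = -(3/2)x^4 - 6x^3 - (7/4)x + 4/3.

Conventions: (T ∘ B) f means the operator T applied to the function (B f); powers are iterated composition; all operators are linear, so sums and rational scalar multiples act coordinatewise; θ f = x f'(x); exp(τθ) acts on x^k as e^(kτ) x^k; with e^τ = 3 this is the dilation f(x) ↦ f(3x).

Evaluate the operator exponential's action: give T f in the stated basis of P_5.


the image equals g(x) = -(243/2)x^4 - 162x^3 - (21/4)x + 4/3

exp(τθ) x^k = e^(kτ) x^k; with e^τ = 3 this sends x^k to 3^k x^k
x ↦ 3 x
x^3 ↦ 27 x^3
x^4 ↦ 81 x^4
applying this coordinatewise to f: exp(τθ) f = -(243/2)x^4 - 162x^3 - (21/4)x + 4/3


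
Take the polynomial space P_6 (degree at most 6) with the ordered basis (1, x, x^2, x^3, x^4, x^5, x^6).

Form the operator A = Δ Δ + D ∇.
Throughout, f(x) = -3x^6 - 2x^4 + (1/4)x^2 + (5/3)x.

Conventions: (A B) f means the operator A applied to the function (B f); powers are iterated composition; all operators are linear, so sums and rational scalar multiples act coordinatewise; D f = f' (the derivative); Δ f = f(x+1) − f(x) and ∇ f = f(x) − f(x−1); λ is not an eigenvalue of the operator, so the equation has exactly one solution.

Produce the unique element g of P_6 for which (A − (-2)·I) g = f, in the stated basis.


the result is g(x) = -(3/2)x^6 + 44x^4 + 45x^3 - (2603/8)x^2 - (1262/3)x + 953/4

write g with unknown coordinates in the stated basis and equate coefficients in (A − (-2)·I) g = f
solving from the highest basis element down gives g = -(3/2)x^6 + 44x^4 + 45x^3 - (2603/8)x^2 - (1262/3)x + 953/4
check: A g = -90x^4 - 90x^3 + 651x^2 + 843x - 953/2
so A g − (-2)·g = -3x^6 - 2x^4 + (1/4)x^2 + (5/3)x = f ✓


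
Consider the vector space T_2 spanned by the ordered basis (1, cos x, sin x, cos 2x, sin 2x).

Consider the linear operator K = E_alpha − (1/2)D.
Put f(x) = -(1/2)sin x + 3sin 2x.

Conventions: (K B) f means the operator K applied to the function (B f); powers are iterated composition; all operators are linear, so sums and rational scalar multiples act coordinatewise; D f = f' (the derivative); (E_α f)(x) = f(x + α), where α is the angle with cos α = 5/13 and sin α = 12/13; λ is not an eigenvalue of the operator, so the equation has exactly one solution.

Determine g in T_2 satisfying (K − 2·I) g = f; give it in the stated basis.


write g with unknown coordinates in the stated basis and equate coefficients in (K − 2·I) g = f
solving from the highest basis element down gives g = (11/145)cos x + (42/145)sin x + (147/1250)cos 2x - (1371/1250)sin 2x
check: K g = (22/145)cos x + (23/290)sin x + (147/625)cos 2x + (504/625)sin 2x
so K g − 2·g = -(1/2)sin x + 3sin 2x = f ✓

the image equals g(x) = (11/145)cos x + (42/145)sin x + (147/1250)cos 2x - (1371/1250)sin 2x


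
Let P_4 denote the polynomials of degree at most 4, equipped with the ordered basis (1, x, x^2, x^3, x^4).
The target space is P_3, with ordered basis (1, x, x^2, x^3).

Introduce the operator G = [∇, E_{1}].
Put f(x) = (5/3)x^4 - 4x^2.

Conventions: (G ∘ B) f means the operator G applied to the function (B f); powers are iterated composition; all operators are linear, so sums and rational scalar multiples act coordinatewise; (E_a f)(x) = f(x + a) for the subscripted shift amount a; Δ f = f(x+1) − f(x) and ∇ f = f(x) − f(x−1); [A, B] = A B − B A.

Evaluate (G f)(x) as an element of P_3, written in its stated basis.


E_{1} f = (5/3)x^4 + (20/3)x^3 + 6x^2 - (4/3)x - 7/3
∇ E_{1} f = (20/3)x^3 + 10x^2 - (4/3)x - 7/3
∇ f = (20/3)x^3 - 10x^2 - (4/3)x + 7/3
E_{1} ∇ f = (20/3)x^3 + 10x^2 - (4/3)x - 7/3
[∇, E_{1}] f = 0

g(x) = 0


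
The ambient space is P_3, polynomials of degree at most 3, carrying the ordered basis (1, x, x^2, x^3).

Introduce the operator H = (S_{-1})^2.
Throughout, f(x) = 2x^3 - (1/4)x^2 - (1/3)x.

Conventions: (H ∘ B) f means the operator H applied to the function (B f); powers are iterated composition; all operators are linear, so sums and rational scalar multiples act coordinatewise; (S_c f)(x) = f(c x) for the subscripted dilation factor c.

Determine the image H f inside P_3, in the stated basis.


S_{-1} f = -2x^3 - (1/4)x^2 + (1/3)x
S_{-1} S_{-1} f = 2x^3 - (1/4)x^2 - (1/3)x

the image equals g(x) = 2x^3 - (1/4)x^2 - (1/3)x


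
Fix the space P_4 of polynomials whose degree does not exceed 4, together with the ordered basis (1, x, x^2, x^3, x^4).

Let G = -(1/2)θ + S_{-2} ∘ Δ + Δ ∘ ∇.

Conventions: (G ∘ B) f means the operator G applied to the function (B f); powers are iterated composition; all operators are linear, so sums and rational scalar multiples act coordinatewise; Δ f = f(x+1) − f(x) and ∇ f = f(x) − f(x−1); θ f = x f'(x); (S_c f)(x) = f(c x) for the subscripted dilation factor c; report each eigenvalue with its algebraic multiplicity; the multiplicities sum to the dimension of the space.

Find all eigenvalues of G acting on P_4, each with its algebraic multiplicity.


image of 1: 0
image of x: -(1/2)x + 1
image of x^2: -x^2 - 4x + 3
image of x^3: -(3/2)x^3 + 12x^2 + 1
image of x^4: -2x^4 - 32x^3 + 36x^2 - 8x + 3
the matrix is upper triangular; its diagonal is (0, -1/2, -1, -3/2, -2)
for a triangular matrix the eigenvalues are the diagonal entries, with algebraic multiplicity their repetition count

λ = -2 (multiplicity 1), λ = -3/2 (multiplicity 1), λ = -1 (multiplicity 1), λ = -1/2 (multiplicity 1), λ = 0 (multiplicity 1)


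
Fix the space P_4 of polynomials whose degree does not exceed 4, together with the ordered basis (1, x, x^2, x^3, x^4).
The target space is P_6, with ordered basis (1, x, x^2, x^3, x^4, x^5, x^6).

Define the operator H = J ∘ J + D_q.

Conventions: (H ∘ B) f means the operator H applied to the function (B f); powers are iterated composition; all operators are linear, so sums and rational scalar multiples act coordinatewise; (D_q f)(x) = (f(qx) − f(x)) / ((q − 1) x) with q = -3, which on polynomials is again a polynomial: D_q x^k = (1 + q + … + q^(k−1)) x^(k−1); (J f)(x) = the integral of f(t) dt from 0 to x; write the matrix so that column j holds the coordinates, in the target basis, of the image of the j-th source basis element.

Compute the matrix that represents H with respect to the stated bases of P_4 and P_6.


the matrix is [[0, 1, 0, 0, 0]; [0, 0, -2, 0, 0]; [1/2, 0, 0, 7, 0]; [0, 1/6, 0, 0, -20]; [0, 0, 1/12, 0, 0]; [0, 0, 0, 1/20, 0]; [0, 0, 0, 0, 1/30]] (rows listed top to bottom)

image of 1: (1/2)x^2
image of x: (1/6)x^3 + 1
image of x^2: (1/12)x^4 - 2x
image of x^3: (1/20)x^5 + 7x^2
image of x^4: (1/30)x^6 - 20x^3
each image's coordinates form column j of the matrix


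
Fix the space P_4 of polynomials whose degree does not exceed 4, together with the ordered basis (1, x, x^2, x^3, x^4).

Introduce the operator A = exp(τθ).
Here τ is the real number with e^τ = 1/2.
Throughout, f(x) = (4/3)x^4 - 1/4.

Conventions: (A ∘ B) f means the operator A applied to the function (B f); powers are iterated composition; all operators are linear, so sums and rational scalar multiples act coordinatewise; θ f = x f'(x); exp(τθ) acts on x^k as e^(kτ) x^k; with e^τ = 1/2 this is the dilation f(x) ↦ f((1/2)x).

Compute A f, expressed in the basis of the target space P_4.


exp(τθ) x^k = e^(kτ) x^k; with e^τ = 1/2 this sends x^k to (1/2)^k x^k
x^4 ↦ 1/16 x^4
applying this coordinatewise to f: exp(τθ) f = (1/12)x^4 - 1/4

g(x) = (1/12)x^4 - 1/4


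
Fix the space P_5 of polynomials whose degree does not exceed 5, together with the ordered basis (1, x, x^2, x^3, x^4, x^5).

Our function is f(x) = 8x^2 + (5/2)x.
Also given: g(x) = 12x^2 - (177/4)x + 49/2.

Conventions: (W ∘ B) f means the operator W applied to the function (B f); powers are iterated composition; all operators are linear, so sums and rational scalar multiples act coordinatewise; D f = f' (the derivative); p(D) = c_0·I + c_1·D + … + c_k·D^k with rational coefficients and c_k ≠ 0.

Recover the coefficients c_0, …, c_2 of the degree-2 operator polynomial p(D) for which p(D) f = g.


p(D) = (3/2)·I − 3·D + 2·D^2, i.e. c_0 = 3/2, c_1 = -3, c_2 = 2

D^0 f = 8x^2 + (5/2)x
D^1 f = 16x + 5/2
D^2 f = 16
matching coefficients of g against c_0 f + c_1 Df + … from the top degree down determines the c_i
solution: c_0 = 3/2, c_1 = -3, c_2 = 2


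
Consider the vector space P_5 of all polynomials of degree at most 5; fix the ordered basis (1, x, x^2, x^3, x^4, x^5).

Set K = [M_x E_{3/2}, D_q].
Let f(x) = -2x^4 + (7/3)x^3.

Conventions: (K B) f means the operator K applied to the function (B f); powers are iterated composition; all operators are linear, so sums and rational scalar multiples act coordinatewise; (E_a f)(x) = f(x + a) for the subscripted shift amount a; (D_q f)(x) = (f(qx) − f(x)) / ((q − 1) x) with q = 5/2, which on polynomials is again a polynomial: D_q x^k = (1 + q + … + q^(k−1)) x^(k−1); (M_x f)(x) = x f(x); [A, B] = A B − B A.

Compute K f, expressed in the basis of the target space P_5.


g(x) = (625/8)x^4 + (119/3)x^3 - (1815/16)x^2 - (2583/32)x + 9/4

D_q f = -(203/4)x^3 + (91/4)x^2
E_{3/2} D_q f = -(203/4)x^3 - (1645/8)x^2 - (4389/16)x - 3843/32
M_x E_{3/2} D_q f = -(203/4)x^4 - (1645/8)x^3 - (4389/16)x^2 - (3843/32)x
E_{3/2} f = -2x^4 - (29/3)x^3 - (33/2)x^2 - (45/4)x - 9/4
M_x E_{3/2} f = -2x^5 - (29/3)x^4 - (33/2)x^3 - (45/4)x^2 - (9/4)x
D_q (M_x E_{3/2}) f = -(1031/8)x^4 - (5887/24)x^3 - (1287/8)x^2 - (315/8)x - 9/4
[M_x E_{3/2}, D_q] f = (625/8)x^4 + (119/3)x^3 - (1815/16)x^2 - (2583/32)x + 9/4


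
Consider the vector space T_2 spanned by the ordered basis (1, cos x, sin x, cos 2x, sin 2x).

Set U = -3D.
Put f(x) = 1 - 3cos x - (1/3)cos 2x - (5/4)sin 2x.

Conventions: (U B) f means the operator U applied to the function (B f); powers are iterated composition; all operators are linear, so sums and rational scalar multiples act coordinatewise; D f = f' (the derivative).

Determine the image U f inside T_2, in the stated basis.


D f = 3sin x - (5/2)cos 2x + (2/3)sin 2x
(-3D) f = -9sin x + (15/2)cos 2x - 2sin 2x

the result is g(x) = -9sin x + (15/2)cos 2x - 2sin 2x


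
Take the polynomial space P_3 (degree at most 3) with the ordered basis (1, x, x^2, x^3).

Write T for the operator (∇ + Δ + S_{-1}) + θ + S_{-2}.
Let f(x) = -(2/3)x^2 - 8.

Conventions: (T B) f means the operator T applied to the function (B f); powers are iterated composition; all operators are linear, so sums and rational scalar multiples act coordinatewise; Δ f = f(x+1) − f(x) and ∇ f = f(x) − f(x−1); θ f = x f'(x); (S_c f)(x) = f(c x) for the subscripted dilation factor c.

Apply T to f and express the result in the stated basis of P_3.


∇ f = -(4/3)x + 2/3
Δ f = -(4/3)x - 2/3
S_{-1} f = -(2/3)x^2 - 8
(∇ + Δ + S_{-1}) f = -(2/3)x^2 - (8/3)x - 8
θ f = -(4/3)x^2
S_{-2} f = -(8/3)x^2 - 8
((∇ + Δ + S_{-1}) + θ + S_{-2}) f = -(14/3)x^2 - (8/3)x - 16

the image equals g(x) = -(14/3)x^2 - (8/3)x - 16


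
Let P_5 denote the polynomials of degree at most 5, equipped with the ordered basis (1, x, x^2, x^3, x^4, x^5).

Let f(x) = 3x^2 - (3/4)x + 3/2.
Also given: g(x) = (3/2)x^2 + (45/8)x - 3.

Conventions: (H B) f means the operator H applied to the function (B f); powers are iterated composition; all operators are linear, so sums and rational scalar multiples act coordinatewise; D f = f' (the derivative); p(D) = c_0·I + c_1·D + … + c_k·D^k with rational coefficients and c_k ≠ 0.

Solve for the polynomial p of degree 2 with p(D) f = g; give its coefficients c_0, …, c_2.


D^0 f = 3x^2 - (3/4)x + 3/2
D^1 f = 6x - 3/4
D^2 f = 6
matching coefficients of g against c_0 f + c_1 Df + … from the top degree down determines the c_i
solution: c_0 = 1/2, c_1 = 1, c_2 = -1/2

c_0 = 1/2, c_1 = 1, c_2 = -1/2


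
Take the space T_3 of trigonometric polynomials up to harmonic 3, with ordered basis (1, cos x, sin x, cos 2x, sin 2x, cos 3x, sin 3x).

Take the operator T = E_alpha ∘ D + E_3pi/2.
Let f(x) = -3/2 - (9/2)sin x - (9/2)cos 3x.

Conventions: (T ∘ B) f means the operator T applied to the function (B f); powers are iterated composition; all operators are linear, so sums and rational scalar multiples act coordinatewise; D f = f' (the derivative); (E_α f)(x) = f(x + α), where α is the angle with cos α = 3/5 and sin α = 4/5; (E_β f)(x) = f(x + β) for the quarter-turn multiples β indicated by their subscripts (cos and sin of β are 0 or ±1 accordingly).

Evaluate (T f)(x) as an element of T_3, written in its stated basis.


the image equals g(x) = -3/2 + (9/5)cos x + (18/5)sin x + (594/125)cos 3x - (1017/125)sin 3x

D f = -(9/2)cos x + (27/2)sin 3x
E_alpha D f = -(27/10)cos x + (18/5)sin x + (594/125)cos 3x - (3159/250)sin 3x
E_3pi/2 f = -3/2 + (9/2)cos x + (9/2)sin 3x
(E_alpha ∘ D + E_3pi/2) f = -3/2 + (9/5)cos x + (18/5)sin x + (594/125)cos 3x - (1017/125)sin 3x


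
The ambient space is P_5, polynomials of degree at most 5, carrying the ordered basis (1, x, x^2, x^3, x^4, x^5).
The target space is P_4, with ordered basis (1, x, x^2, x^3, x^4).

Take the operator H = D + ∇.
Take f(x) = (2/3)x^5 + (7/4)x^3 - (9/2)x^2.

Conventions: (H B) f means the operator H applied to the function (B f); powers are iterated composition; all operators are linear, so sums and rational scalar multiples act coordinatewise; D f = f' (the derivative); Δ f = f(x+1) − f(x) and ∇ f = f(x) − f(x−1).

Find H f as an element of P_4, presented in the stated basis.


D f = (10/3)x^4 + (21/4)x^2 - 9x
∇ f = (10/3)x^4 - (20/3)x^3 + (143/12)x^2 - (211/12)x + 83/12
(D + ∇) f = (20/3)x^4 - (20/3)x^3 + (103/6)x^2 - (319/12)x + 83/12

the image equals g(x) = (20/3)x^4 - (20/3)x^3 + (103/6)x^2 - (319/12)x + 83/12


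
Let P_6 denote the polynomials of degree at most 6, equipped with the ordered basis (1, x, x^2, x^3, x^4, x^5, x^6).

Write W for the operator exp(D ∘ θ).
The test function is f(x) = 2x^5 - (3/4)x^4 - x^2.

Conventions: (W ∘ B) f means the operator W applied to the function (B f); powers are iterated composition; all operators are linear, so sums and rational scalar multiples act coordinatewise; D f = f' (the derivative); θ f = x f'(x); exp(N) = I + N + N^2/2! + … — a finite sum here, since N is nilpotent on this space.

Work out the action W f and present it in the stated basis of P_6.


g(x) = 2x^5 + (197/4)x^4 + 388x^3 + 1145x^2 + 1124x + 220

order-1 term: 50x^4 - 12x^3 - 4x
order-2 term: 400x^3 - 54x^2 - 2
order-3 term: 1200x^2 - 72x
order-4 term: 1200x - 18
order-5 term: 240
the series for exp(D ∘ θ) f terminates at order 5
exp(D ∘ θ) f = 2x^5 + (197/4)x^4 + 388x^3 + 1145x^2 + 1124x + 220


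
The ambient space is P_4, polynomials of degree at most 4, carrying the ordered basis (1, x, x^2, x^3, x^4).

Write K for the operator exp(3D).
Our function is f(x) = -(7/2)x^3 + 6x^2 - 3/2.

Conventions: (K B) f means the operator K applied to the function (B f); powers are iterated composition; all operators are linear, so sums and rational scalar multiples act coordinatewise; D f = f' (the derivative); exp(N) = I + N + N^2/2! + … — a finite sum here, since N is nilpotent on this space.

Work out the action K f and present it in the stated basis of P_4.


g(x) = -(7/2)x^3 - (51/2)x^2 - (117/2)x - 42

order-1 term: -(63/2)x^2 + 36x
order-2 term: -(189/2)x + 54
order-3 term: -189/2
the series for exp(3D) f terminates at order 3
exp(3D) f = -(7/2)x^3 - (51/2)x^2 - (117/2)x - 42
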